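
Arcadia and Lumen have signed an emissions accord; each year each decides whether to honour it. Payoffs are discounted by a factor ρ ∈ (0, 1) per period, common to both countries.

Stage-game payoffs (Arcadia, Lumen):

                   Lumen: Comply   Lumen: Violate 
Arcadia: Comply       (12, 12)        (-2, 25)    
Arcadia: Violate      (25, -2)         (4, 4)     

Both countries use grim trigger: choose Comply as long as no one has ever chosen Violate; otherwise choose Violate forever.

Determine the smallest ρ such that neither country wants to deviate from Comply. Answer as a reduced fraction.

One-period gain from deviating is 25 − 12 = 13. The loss is 12 − 4 = 8 in every subsequent period, with present value 8·ρ/(1−ρ).
Deviation is unprofitable when 8·ρ/(1−ρ) ≥ 13, i.e. ρ/(1−ρ) ≥ 13/8.
Equivalently ρ ≥ 13/(13+8) = 13/21.

13/21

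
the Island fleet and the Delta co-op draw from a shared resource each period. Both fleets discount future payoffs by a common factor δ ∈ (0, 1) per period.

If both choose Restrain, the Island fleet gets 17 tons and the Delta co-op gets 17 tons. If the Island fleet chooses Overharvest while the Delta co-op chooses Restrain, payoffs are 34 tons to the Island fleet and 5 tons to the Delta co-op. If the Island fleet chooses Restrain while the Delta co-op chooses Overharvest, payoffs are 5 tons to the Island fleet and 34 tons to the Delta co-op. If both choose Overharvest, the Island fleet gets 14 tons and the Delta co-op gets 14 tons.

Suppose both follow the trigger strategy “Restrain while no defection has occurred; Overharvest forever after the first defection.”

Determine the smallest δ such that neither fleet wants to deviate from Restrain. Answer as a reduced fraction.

17/20

Under grim trigger the critical discount factor is (T−C)/(T−P) with T = 34, C = 17, P = 14.
δ* = (34−17)/(34−14) = 17/20.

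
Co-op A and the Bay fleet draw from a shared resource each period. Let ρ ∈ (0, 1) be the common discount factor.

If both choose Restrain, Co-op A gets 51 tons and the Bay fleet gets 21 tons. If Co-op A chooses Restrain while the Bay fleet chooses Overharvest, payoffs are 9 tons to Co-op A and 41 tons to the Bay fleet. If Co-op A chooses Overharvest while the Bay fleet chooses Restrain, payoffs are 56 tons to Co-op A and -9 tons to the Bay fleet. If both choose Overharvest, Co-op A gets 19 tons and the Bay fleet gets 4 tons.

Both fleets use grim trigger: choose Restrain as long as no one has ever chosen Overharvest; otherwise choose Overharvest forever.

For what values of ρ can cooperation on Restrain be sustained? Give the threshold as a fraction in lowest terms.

For Co-op A: deviation gain 56−51 = 5, per-period punishment loss 51−19 = 32. IC gives ρ ≥ 5/37.
For the Bay fleet: gain 20, loss 17 per period, so ρ ≥ 20/37.
The tighter constraint is the Bay fleet's, so cooperation needs ρ ≥ 20/37.

20/37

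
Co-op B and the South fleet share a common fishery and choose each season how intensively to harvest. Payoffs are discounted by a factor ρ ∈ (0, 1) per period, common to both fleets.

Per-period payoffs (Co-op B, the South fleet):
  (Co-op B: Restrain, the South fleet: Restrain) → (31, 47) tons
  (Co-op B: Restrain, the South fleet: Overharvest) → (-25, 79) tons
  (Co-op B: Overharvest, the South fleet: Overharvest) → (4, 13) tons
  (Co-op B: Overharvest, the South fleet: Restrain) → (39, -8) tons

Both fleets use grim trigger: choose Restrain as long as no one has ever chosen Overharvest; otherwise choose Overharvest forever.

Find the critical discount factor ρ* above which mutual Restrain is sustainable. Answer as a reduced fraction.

16/33

Co-op B's threshold: (39−31)/(39−4) = 8/35.
the South fleet's threshold: (79−47)/(79−13) = 16/33.
8/35 < 16/33, so the South fleet binds and ρ* = 16/33.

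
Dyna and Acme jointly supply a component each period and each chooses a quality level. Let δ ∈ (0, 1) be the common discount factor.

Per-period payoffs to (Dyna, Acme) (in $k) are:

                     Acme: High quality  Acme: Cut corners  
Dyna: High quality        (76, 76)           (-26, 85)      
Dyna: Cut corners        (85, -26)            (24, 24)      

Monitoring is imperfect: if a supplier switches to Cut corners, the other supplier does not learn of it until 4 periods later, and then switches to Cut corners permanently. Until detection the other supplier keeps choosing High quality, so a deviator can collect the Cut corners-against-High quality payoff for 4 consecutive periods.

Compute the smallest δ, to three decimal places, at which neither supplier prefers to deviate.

0.620

The best deviation is to choose Cut corners for all 4 undetected periods, earning 85 each, then 24 forever once detected.
Deviation value: 85(1−δ^4)/(1−δ) + 24δ^4/(1−δ); cooperation value: 76/(1−δ).
IC: 76 ≥ 85(1−δ^4) + 24δ^4 = 85 − 61δ^4.
So δ^4 ≥ 9/61, giving δ ≥ (9/61)^(1/4) ≈ 0.620.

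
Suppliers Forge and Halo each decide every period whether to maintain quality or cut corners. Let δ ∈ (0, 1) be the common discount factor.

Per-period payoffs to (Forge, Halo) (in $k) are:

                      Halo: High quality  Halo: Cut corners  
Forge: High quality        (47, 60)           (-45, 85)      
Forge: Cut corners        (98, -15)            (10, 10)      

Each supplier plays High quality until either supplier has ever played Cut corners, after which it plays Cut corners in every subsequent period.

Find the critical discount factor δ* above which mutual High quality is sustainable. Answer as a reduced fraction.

Forge's threshold: (98−47)/(98−10) = 51/88.
Halo's threshold: (85−60)/(85−10) = 1/3.
51/88 > 1/3, so Forge binds and δ* = 51/88.

51/88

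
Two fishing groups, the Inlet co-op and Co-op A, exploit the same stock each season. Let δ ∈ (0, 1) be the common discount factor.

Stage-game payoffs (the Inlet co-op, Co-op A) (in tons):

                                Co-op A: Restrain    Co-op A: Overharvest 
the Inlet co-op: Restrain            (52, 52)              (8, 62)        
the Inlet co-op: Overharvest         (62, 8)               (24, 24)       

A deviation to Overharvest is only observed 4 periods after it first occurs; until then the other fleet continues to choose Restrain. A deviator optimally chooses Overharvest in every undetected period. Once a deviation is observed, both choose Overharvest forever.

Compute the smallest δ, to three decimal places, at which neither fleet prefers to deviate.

0.716

Deviating for the 4 undetected periods gains 62−52 = 10 per period over cooperation, then loses 52−24 = 28 per period forever once punishment starts.
Gain: 10(1 + δ + … + δ^3); loss: 28·δ^4/(1−δ).
No profitable deviation ⇔ 10(1−δ^4) ≤ 28·δ^4, i.e. δ^4 ≥ 10/(10+28) = 5/19.
Hence δ ≥ (5/19)^(1/4) ≈ 0.716.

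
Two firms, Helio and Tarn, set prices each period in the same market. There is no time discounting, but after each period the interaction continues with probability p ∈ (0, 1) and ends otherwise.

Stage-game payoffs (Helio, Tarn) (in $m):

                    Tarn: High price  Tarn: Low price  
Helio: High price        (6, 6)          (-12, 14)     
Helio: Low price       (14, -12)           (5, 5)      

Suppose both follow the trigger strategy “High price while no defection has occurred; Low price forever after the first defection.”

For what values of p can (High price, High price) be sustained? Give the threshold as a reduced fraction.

Expected cooperation value is 6 + p·6 + p²·6 + … = 6/(1−p); deviation gives 14 + p·5/(1−p).
6 ≥ 14(1−p) + 5p ⇒ 9p ≥ 8 ⇒ p ≥ 8/9.

8/9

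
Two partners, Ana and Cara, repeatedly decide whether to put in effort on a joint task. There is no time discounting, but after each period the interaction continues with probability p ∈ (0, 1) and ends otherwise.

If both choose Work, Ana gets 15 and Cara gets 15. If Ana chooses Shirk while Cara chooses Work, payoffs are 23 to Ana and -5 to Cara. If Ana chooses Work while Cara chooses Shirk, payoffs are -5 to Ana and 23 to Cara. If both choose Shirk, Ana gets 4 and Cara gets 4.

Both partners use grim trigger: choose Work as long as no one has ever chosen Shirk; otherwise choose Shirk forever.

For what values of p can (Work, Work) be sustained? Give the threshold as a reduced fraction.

With no time discounting, the continuation probability p plays the role of the discount factor.
Grim-trigger IC: 15/(1−p) ≥ 23 + 4p/(1−p) ⇒ p ≥ (23−15)/(23−4) = 8/19.

8/19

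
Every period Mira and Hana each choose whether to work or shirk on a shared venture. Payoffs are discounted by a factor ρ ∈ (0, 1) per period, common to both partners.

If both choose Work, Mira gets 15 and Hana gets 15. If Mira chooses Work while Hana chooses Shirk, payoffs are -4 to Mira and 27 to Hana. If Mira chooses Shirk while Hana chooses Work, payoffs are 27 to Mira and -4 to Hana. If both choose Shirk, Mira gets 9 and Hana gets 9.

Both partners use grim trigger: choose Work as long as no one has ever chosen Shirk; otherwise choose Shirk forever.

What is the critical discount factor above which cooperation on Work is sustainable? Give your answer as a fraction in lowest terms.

15/(1−ρ) ≥ 27 + 9ρ/(1−ρ)
15 ≥ 27 − 18ρ
ρ ≥ 12/18 = 2/3.

2/3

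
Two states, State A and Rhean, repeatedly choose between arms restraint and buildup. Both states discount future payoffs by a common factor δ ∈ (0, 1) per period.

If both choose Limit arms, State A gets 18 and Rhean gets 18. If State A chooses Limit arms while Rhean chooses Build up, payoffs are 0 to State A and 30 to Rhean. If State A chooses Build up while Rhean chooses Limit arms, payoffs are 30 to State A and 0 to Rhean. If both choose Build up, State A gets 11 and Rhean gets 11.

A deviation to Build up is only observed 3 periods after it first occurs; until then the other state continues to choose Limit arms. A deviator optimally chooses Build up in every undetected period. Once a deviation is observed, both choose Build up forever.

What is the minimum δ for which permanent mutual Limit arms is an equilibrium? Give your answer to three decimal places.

0.858

A deviator earns 30 for 3 periods, then 11 forever; cooperating earns 18 forever. Multiplying the IC by (1−δ):
18 ≥ 30(1−δ^3) + 11δ^3, so 19·δ^3 ≥ 12 and δ^3 ≥ 12/19.
δ ≥ (12/19)^(1/3) ≈ 0.858.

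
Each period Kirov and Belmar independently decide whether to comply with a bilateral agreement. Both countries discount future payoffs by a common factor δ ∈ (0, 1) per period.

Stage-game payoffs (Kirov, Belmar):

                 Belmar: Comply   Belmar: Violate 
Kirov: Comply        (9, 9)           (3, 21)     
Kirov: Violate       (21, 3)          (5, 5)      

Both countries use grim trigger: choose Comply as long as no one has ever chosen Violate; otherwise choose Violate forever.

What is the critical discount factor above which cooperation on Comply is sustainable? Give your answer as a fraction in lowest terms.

3/4

9/(1−δ) ≥ 21 + 5δ/(1−δ)
9 ≥ 21 − 16δ
δ ≥ 12/16 = 3/4.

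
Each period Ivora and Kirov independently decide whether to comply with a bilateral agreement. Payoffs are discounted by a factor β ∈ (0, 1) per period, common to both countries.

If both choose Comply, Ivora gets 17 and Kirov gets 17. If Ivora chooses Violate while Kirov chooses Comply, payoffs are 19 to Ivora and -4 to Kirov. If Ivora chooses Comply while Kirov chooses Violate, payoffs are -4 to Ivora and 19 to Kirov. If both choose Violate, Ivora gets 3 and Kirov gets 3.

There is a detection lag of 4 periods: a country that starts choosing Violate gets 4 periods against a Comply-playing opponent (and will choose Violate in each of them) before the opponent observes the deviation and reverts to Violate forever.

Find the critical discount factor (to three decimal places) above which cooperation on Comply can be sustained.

0.595

The best deviation is to choose Violate for all 4 undetected periods, earning 19 each, then 3 forever once detected.
Deviation value: 19(1−β^4)/(1−β) + 3β^4/(1−β); cooperation value: 17/(1−β).
IC: 17 ≥ 19(1−β^4) + 3β^4 = 19 − 16β^4.
So β^4 ≥ 2/16 = 1/8, giving β ≥ (1/8)^(1/4) ≈ 0.595.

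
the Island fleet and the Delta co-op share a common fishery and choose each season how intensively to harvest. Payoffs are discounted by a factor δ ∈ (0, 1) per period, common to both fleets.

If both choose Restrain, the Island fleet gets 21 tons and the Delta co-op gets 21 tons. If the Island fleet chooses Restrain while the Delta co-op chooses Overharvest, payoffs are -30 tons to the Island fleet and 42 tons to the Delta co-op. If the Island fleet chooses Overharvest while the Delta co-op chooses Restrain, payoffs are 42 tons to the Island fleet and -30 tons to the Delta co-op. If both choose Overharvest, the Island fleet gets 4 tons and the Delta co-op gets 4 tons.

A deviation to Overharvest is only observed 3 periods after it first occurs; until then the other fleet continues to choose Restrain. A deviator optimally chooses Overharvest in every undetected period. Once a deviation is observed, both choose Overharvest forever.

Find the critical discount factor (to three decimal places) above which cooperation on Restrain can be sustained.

A deviator earns 42 for 3 periods, then 4 forever; cooperating earns 21 forever. Multiplying the IC by (1−δ):
21 ≥ 42(1−δ^3) + 4δ^3, so 38·δ^3 ≥ 21 and δ^3 ≥ 21/38.
δ ≥ (21/38)^(1/3) ≈ 0.821.

0.821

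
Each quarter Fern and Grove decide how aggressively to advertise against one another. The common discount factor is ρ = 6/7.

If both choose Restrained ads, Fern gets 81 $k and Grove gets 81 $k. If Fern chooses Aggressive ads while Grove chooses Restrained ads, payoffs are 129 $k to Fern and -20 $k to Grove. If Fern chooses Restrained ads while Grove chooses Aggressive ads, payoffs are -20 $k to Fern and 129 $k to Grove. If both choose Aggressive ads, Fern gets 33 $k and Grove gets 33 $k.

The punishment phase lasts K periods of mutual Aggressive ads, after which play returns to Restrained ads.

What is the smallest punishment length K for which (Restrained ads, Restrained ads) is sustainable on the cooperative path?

No profitable deviation requires (81−33)(ρ+…+ρ^K) ≥ 129−81, i.e. ρ+…+ρ^K ≥ 1 ≈ 1.0000.
With ρ = 6/7, the partial sums are K=1: 0.8571, K=2: 1.5918.
K = 2 is the first length at which the sum reaches 1.0000.

2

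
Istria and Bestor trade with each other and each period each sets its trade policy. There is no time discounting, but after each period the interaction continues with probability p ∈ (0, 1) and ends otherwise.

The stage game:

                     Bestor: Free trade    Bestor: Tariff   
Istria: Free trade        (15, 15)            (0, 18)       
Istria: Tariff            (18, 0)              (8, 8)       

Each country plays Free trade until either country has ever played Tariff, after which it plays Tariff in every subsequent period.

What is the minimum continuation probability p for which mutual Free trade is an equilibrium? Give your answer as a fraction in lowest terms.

3/10

With no time discounting, the continuation probability p plays the role of the discount factor.
Grim-trigger IC: 15/(1−p) ≥ 18 + 8p/(1−p) ⇒ p ≥ (18−15)/(18−8) = 3/10.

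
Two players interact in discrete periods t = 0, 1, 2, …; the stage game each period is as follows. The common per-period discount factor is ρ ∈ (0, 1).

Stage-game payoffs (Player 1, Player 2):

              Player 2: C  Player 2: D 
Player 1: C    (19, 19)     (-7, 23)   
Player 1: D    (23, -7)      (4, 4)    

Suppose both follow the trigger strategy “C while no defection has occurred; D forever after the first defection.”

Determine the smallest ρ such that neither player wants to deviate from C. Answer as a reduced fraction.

4/19

Cooperation forever yields 19 each period: 19/(1−ρ).
Deviating yields 23 once, then 4 forever: 23 + 4ρ/(1−ρ).
No profitable deviation requires 19/(1−ρ) ≥ 23 + 4ρ/(1−ρ).
Multiplying by (1−ρ): 19 ≥ 23(1−ρ) + 4ρ = 23 − 19ρ.
So 19ρ ≥ 4, i.e. ρ ≥ 4/19.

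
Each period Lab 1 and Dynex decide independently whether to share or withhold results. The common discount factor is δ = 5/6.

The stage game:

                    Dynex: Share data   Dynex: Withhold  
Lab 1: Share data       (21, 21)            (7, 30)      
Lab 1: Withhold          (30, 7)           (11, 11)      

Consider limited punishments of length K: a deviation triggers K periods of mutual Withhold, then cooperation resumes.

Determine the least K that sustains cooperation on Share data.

Need Σ_{k=1}^{K} δ^k ≥ (30−21)/(21−11) = 0.9000 at δ = 5/6.
At K = 1 the sum is 0.8333 < 0.9000; at K = 2 it is 1.5278 ≥ 0.9000.
So the minimum punishment length is K = 2.

2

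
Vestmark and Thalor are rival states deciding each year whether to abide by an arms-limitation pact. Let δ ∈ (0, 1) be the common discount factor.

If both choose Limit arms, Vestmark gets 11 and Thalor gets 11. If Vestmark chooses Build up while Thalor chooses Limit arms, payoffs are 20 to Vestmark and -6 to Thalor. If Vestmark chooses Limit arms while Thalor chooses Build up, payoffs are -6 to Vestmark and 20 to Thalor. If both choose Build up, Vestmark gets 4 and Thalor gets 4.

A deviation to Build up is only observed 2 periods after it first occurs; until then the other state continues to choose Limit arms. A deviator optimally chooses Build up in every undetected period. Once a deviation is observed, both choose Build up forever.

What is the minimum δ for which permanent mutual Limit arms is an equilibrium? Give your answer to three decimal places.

Deviating for the 2 undetected periods gains 20−11 = 9 per period over cooperation, then loses 11−4 = 7 per period forever once punishment starts.
Gain: 9(1 + δ + … + δ^1); loss: 7·δ^2/(1−δ).
No profitable deviation ⇔ 9(1−δ^2) ≤ 7·δ^2, i.e. δ^2 ≥ 9/(9+7) = 9/16.
Hence δ ≥ (9/16)^(1/2) ≈ 0.750.

0.750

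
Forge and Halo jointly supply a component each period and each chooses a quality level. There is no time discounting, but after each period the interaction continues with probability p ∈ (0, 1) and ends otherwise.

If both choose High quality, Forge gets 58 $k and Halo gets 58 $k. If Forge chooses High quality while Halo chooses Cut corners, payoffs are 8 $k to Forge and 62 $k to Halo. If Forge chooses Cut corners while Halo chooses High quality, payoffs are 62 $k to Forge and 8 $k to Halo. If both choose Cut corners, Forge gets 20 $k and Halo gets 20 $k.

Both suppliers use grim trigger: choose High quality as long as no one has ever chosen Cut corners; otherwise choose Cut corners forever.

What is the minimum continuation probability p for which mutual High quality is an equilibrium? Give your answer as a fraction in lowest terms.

Expected cooperation value is 58 + p·58 + p²·58 + … = 58/(1−p); deviation gives 62 + p·20/(1−p).
58 ≥ 62(1−p) + 20p ⇒ 42p ≥ 4 ⇒ p ≥ 4/42 = 2/21.

2/21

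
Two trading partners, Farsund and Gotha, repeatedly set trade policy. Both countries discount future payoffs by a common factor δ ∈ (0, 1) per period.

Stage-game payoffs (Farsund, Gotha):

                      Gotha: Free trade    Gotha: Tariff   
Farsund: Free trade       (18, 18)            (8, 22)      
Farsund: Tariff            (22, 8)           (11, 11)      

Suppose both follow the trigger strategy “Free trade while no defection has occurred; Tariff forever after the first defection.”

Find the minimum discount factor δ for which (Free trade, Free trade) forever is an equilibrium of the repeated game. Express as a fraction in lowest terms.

4/11

18/(1−δ) ≥ 22 + 11δ/(1−δ)
18 ≥ 22 − 11δ
δ ≥ 4/11.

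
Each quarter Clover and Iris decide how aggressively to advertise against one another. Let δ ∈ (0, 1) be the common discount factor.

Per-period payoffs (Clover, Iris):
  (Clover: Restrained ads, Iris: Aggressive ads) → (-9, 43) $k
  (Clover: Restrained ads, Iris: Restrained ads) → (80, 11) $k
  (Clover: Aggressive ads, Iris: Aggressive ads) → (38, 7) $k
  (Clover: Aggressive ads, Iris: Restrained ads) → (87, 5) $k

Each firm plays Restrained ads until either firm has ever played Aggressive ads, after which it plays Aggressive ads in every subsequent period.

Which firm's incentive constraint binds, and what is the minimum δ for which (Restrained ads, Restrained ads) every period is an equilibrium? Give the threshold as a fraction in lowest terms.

Iris; δ ≥ 8/9

Clover: cooperation gives 80 each period; deviation gives 87 once then 38 forever.
  80/(1−δ) ≥ 87 + 38δ/(1−δ) ⇒ δ ≥ 7/49 = 1/7.
Iris: cooperation gives 11 each period; deviation gives 43 once then 7 forever.
  δ ≥ 32/36 = 8/9.
Both must hold, so the binding constraint is Iris's: δ ≥ 8/9.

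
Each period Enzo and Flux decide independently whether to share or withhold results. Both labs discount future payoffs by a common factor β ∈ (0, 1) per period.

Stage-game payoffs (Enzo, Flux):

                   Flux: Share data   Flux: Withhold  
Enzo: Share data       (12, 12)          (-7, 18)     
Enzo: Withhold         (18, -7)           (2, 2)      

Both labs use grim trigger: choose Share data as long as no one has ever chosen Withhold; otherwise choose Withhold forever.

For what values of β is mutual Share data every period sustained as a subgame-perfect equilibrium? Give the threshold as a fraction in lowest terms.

3/8

12/(1−β) ≥ 18 + 2β/(1−β)
12 ≥ 18 − 16β
β ≥ 6/16 = 3/8.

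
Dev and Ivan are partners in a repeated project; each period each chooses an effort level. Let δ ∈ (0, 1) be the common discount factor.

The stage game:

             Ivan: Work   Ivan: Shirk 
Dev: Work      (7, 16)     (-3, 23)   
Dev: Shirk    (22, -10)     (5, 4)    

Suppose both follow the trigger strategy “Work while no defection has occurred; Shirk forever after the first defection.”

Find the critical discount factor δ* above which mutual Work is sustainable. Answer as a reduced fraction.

15/17

For Dev: deviation gain 22−7 = 15, per-period punishment loss 7−5 = 2. IC gives δ ≥ 15/17.
For Ivan: gain 7, loss 12 per period, so δ ≥ 7/19.
The tighter constraint is Dev's, so cooperation needs δ ≥ 15/17.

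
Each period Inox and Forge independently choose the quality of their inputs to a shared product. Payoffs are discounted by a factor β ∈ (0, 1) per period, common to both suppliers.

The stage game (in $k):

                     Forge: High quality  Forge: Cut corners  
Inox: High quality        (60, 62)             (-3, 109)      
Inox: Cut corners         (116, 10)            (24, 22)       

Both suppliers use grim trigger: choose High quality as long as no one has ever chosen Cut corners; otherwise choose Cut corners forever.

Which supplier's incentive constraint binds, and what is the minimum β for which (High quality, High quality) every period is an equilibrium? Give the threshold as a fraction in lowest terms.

Inox's threshold: (116−60)/(116−24) = 14/23.
Forge's threshold: (109−62)/(109−22) = 47/87.
14/23 > 47/87, so Inox binds and β* = 14/23.

Inox; β ≥ 14/23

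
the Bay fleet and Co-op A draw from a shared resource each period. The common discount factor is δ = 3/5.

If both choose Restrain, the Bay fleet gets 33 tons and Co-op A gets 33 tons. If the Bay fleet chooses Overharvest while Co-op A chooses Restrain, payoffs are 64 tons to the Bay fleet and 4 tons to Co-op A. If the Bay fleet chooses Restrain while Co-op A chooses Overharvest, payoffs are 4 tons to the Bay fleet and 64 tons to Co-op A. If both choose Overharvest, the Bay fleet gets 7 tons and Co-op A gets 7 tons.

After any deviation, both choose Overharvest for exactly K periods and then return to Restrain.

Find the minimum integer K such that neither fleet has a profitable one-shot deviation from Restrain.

No profitable deviation requires (33−7)(δ+…+δ^K) ≥ 64−33, i.e. δ+…+δ^K ≥ 31/26 ≈ 1.1923.
With δ = 3/5, the partial sums are K=1: 0.6000, K=2: 0.9600, K=3: 1.1760, K=4: 1.3056.
K = 4 is the first length at which the sum reaches 1.1923.

4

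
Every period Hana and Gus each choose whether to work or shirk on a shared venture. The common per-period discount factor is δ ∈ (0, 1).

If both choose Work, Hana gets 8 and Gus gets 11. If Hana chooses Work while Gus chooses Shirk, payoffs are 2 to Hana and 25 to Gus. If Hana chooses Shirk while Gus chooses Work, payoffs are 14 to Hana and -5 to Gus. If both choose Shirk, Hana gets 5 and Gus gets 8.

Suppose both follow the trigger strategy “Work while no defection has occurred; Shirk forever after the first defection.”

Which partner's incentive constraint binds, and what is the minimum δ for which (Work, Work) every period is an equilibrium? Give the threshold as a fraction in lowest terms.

Hana: cooperation gives 8 each period; deviation gives 14 once then 5 forever.
  8/(1−δ) ≥ 14 + 5δ/(1−δ) ⇒ δ ≥ 6/9 = 2/3.
Gus: cooperation gives 11 each period; deviation gives 25 once then 8 forever.
  δ ≥ 14/17.
Both must hold, so the binding constraint is Gus's: δ ≥ 14/17.

Gus; δ ≥ 14/17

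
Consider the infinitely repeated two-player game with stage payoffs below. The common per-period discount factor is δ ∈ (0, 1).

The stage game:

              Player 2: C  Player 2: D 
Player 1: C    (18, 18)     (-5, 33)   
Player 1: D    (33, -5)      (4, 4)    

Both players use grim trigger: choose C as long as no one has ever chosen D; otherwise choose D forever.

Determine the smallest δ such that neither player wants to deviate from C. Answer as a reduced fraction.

15/29

Cooperation forever yields 18 each period: 18/(1−δ).
Deviating yields 33 once, then 4 forever: 33 + 4δ/(1−δ).
No profitable deviation requires 18/(1−δ) ≥ 33 + 4δ/(1−δ).
Multiplying by (1−δ): 18 ≥ 33(1−δ) + 4δ = 33 − 29δ.
So 29δ ≥ 15, i.e. δ ≥ 15/29.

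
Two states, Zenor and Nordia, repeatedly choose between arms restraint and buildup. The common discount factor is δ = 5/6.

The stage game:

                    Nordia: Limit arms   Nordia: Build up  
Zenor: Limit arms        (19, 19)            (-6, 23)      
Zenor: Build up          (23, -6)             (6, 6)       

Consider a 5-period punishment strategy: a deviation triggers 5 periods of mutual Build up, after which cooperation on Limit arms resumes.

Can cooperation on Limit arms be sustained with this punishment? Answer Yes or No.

IC: δ+…+δ^5 ≥ (23−19)/(19−6) = 4/13.
At δ = 5/6: partial sum = 2.9906 ≥ 0.3077. Cooperation sustainable.

Yes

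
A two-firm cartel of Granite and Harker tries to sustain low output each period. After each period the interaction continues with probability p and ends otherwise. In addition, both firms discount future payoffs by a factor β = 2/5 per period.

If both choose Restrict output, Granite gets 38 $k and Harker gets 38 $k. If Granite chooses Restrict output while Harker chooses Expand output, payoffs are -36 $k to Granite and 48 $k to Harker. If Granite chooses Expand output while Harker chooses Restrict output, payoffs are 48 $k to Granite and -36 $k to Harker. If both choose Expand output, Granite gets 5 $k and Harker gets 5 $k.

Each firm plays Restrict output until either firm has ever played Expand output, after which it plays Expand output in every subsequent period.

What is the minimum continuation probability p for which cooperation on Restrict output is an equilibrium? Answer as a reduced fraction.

25/43

Expected continuation weight on next period's payoff is β·p = 2/5·p, which plays the role of the discount factor.
Cooperation requires 2/5·p ≥ (48−38)/(48−5) = 10/43, hence p ≥ 25/43.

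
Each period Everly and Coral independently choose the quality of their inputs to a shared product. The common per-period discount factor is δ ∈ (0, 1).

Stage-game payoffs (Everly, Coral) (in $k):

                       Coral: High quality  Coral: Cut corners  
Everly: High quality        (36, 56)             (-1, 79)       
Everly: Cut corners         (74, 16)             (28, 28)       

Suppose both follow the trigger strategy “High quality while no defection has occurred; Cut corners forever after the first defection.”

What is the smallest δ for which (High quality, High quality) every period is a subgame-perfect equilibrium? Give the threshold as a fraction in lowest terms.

19/23

Everly's threshold: (74−36)/(74−28) = 19/23.
Coral's threshold: (79−56)/(79−28) = 23/51.
19/23 > 23/51, so Everly binds and δ* = 19/23.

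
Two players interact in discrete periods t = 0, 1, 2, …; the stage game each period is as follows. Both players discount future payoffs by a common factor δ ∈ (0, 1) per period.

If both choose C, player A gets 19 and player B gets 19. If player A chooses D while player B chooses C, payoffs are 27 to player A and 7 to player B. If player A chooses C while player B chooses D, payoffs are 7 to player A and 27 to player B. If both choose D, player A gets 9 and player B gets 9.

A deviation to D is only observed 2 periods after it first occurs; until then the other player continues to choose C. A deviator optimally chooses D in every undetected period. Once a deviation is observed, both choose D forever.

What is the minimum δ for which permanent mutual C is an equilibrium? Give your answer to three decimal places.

Deviating for the 2 undetected periods gains 27−19 = 8 per period over cooperation, then loses 19−9 = 10 per period forever once punishment starts.
Gain: 8(1 + δ + … + δ^1); loss: 10·δ^2/(1−δ).
No profitable deviation ⇔ 8(1−δ^2) ≤ 10·δ^2, i.e. δ^2 ≥ 8/(8+10) = 4/9.
Hence δ ≥ (4/9)^(1/2) ≈ 0.667.

0.667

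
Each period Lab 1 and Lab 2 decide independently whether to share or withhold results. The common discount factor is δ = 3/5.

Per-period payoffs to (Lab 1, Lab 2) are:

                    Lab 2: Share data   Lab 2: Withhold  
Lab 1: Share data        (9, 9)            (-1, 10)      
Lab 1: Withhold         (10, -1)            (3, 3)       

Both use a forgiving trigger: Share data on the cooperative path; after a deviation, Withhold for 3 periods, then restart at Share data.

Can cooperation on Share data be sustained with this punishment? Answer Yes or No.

Yes

A one-shot deviation gives 10 now, then 3 for 3 periods, then back to 9.
Gain from deviating: (10−9) today; loss: (9−3) in each of the next 3 periods.
No-deviation condition: (9−3)(δ+…+δ^3) ≥ 10−9, i.e. δ+…+δ^3 ≥ 1/6.
At δ = 3/5: δ+…+δ^3 = 1.1760 ≥ 0.1667.
So cooperation is sustainable.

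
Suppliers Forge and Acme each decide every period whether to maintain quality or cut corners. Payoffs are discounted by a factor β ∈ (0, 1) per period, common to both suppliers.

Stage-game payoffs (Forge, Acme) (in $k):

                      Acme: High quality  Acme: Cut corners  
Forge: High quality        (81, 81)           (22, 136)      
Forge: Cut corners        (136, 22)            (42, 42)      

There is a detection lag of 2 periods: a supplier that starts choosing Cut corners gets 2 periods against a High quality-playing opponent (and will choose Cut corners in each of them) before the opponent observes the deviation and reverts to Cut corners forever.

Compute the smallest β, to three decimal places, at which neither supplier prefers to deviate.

A deviator earns 136 for 2 periods, then 42 forever; cooperating earns 81 forever. Multiplying the IC by (1−β):
81 ≥ 136(1−β^2) + 42β^2, so 94·β^2 ≥ 55 and β^2 ≥ 55/94.
β ≥ (55/94)^(1/2) ≈ 0.765.

0.765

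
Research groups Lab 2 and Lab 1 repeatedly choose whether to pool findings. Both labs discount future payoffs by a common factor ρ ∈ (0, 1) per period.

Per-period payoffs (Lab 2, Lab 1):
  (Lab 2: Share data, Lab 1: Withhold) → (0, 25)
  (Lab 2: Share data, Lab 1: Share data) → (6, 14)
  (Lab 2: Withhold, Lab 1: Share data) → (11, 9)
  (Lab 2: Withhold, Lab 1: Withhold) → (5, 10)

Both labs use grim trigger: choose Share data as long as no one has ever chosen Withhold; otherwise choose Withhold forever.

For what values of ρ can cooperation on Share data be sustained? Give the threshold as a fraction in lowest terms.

5/6

For Lab 2: deviation gain 11−6 = 5, per-period punishment loss 6−5 = 1. IC gives ρ ≥ 5/6.
For Lab 1: gain 11, loss 4 per period, so ρ ≥ 11/15.
The tighter constraint is Lab 2's, so cooperation needs ρ ≥ 5/6.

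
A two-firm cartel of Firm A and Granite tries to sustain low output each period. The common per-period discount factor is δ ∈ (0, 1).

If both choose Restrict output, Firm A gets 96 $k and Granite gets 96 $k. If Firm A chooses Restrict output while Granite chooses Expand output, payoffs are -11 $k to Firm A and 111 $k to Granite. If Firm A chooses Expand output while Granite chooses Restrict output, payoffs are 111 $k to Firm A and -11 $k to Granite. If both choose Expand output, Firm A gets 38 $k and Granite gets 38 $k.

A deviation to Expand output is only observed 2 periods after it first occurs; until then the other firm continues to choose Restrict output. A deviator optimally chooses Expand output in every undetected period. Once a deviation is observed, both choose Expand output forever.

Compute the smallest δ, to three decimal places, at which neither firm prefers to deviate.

The best deviation is to choose Expand output for all 2 undetected periods, earning 111 each, then 38 forever once detected.
Deviation value: 111(1−δ^2)/(1−δ) + 38δ^2/(1−δ); cooperation value: 96/(1−δ).
IC: 96 ≥ 111(1−δ^2) + 38δ^2 = 111 − 73δ^2.
So δ^2 ≥ 15/73, giving δ ≥ (15/73)^(1/2) ≈ 0.453.

0.453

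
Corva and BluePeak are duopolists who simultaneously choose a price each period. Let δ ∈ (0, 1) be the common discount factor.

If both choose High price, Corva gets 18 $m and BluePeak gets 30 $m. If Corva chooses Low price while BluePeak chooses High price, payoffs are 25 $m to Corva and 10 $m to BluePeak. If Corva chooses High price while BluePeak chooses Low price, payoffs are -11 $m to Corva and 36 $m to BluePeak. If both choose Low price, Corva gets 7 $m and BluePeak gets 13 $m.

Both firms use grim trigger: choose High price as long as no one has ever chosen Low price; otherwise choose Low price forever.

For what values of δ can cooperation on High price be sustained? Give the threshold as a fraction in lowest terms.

Corva: cooperation gives 18 each period; deviation gives 25 once then 7 forever.
  18/(1−δ) ≥ 25 + 7δ/(1−δ) ⇒ δ ≥ 7/18.
BluePeak: cooperation gives 30 each period; deviation gives 36 once then 13 forever.
  δ ≥ 6/23.
Both must hold, so the binding constraint is Corva's: δ ≥ 7/18.

7/18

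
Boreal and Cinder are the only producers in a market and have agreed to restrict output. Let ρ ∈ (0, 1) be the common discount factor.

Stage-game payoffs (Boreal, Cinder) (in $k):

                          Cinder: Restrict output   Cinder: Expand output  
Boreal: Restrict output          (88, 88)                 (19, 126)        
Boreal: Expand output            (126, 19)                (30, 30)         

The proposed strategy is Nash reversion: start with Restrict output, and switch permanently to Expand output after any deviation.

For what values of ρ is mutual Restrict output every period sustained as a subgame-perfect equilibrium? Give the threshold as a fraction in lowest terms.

19/48

Cooperation forever yields 88 each period: 88/(1−ρ).
Deviating yields 126 once, then 30 forever: 126 + 30ρ/(1−ρ).
No profitable deviation requires 88/(1−ρ) ≥ 126 + 30ρ/(1−ρ).
Multiplying by (1−ρ): 88 ≥ 126(1−ρ) + 30ρ = 126 − 96ρ.
So 96ρ ≥ 38, i.e. ρ ≥ 38/96 = 19/48.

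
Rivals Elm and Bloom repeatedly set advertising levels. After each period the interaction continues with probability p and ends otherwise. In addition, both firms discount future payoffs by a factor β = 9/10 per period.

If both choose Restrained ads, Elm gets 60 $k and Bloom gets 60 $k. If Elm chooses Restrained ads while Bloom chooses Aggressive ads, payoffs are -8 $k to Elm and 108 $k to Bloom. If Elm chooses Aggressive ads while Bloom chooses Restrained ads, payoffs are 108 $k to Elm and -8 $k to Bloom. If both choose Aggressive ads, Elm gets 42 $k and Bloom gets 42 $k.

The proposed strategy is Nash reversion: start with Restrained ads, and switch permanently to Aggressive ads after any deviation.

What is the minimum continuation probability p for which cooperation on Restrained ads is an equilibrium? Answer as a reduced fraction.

Expected continuation weight on next period's payoff is β·p = 9/10·p, which plays the role of the discount factor.
Cooperation requires 9/10·p ≥ (108−60)/(108−42) = 8/11, hence p ≥ 80/99.

80/99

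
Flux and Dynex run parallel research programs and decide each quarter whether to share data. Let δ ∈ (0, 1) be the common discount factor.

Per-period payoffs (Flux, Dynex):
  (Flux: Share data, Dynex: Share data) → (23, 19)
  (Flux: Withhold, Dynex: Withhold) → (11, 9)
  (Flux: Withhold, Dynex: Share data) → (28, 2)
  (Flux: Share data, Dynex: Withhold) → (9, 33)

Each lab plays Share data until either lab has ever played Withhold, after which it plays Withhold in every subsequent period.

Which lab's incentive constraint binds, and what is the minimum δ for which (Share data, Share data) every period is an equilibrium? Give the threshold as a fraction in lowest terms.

Flux's threshold: (28−23)/(28−11) = 5/17.
Dynex's threshold: (33−19)/(33−9) = 7/12.
5/17 < 7/12, so Dynex binds and δ* = 7/12.

Dynex; δ ≥ 7/12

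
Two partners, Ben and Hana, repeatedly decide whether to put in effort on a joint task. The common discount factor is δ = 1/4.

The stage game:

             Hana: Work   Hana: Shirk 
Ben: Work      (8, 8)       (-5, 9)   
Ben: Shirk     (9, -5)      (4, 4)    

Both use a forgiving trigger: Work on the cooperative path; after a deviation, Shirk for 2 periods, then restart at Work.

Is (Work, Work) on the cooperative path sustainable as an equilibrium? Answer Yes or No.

Yes

IC: δ+…+δ^2 ≥ (9−8)/(8−4) = 1/4.
At δ = 1/4: partial sum = 0.3125 ≥ 0.2500. Cooperation sustainable.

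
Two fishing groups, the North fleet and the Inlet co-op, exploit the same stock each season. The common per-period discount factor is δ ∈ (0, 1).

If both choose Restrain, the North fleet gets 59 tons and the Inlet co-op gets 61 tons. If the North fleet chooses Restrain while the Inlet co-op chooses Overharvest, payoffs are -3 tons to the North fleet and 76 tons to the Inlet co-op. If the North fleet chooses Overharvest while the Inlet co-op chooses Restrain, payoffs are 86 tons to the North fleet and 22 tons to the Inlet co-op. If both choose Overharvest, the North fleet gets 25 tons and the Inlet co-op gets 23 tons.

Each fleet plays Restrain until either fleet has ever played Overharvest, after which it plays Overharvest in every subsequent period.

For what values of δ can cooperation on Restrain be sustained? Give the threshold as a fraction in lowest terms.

27/61

the North fleet's threshold: (86−59)/(86−25) = 27/61.
the Inlet co-op's threshold: (76−61)/(76−23) = 15/53.
27/61 > 15/53, so the North fleet binds and δ* = 27/61.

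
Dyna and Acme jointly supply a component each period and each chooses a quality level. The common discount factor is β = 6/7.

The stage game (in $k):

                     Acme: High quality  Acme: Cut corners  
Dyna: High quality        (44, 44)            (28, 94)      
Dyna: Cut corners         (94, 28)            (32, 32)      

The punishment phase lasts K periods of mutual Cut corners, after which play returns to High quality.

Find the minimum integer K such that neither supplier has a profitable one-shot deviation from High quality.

8

IC: β(1−β^K)/(1−β) ≥ (94−44)/(44−32) = 25/6.
With β = 6/7: need 1 − β^K ≥ 25/6·(1−6/7)/(6/7), i.e. β^K ≤ 0.3056.
Since (6/7)^7 = 0.3399 and (6/7)^8 = 0.2914, the smallest such K is 8.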